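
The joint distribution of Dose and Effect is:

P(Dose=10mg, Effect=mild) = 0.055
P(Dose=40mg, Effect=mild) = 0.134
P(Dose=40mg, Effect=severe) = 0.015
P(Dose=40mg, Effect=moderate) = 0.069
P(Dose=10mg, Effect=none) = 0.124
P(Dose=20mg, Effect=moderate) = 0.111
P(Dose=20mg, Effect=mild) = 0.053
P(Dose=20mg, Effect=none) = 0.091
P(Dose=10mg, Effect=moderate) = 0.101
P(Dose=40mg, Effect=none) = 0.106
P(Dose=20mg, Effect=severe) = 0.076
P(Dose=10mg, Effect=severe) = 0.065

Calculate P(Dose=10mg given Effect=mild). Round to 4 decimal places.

0.2273

P(Effect=mild) = 0.055 + 0.053 + 0.134 = 0.242.
P(Dose=10mg | Effect=mild) = 0.055/0.242 = 0.2273.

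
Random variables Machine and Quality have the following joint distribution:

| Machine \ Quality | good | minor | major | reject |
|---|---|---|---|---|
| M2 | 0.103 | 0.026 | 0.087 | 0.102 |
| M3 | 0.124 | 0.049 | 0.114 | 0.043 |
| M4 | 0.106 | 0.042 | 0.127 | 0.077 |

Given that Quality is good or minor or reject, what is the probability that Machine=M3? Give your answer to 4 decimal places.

P(Quality=good) = 0.103 + 0.124 + 0.106 = 0.333.
P(Quality=minor) = 0.026 + 0.049 + 0.042 = 0.117.
P(Quality=reject) = 0.102 + 0.043 + 0.077 = 0.222.
P(Quality ∈ {good, minor, reject}) = 0.333 + 0.117 + 0.222 = 0.672; P(Machine=M3, Quality ∈ {good, minor, reject}) = 0.124 + 0.049 + 0.043 = 0.216.
P(Machine=M3 | Quality ∈ {good, minor, reject}) = 0.216/0.672 = 0.3214.

0.3214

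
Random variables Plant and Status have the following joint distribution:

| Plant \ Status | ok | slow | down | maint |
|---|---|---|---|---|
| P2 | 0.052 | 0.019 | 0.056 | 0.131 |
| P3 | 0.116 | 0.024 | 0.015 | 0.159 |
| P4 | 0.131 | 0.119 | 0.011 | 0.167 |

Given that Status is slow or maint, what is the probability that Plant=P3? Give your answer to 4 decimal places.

0.2956

P(Status=slow) = 0.019 + 0.024 + 0.119 = 0.162.
P(Status=maint) = 0.131 + 0.159 + 0.167 = 0.457.
P(Status ∈ {slow, maint}) = 0.162 + 0.457 = 0.619; P(Plant=P3, Status ∈ {slow, maint}) = 0.024 + 0.159 = 0.183.
P(Plant=P3 | Status ∈ {slow, maint}) = 0.183/0.619 = 0.2956.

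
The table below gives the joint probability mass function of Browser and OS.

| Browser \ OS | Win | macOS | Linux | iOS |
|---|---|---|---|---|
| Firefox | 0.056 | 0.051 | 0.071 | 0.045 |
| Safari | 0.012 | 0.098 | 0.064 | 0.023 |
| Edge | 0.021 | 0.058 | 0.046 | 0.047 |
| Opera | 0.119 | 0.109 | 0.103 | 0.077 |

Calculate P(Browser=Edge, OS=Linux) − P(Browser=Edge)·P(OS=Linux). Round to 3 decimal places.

-0.003

P(Browser=Edge) = 0.021 + 0.058 + 0.046 + 0.047 = 0.172.
P(OS=Linux) = 0.071 + 0.064 + 0.046 + 0.103 = 0.284.
P(Browser=Edge, OS=Linux) − P(Browser=Edge)P(OS=Linux) = 0.046 − 0.172×0.284 = -0.003.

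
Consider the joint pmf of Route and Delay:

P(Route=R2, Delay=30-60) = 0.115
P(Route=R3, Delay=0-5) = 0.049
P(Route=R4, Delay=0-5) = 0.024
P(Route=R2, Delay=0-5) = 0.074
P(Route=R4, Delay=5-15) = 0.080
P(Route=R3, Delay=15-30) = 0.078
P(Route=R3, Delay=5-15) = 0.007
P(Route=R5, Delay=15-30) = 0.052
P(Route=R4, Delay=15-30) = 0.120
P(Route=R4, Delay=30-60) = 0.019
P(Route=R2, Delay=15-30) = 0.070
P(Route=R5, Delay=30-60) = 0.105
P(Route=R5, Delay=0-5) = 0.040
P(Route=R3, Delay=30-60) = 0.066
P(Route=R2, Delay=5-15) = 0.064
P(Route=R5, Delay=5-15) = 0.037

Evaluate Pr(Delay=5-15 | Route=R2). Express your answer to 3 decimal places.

P(Route=R2) = 0.074 + 0.064 + 0.070 + 0.115 = 0.323.
P(Delay=5-15 | Route=R2) = 0.064/0.323 = 0.198.

0.198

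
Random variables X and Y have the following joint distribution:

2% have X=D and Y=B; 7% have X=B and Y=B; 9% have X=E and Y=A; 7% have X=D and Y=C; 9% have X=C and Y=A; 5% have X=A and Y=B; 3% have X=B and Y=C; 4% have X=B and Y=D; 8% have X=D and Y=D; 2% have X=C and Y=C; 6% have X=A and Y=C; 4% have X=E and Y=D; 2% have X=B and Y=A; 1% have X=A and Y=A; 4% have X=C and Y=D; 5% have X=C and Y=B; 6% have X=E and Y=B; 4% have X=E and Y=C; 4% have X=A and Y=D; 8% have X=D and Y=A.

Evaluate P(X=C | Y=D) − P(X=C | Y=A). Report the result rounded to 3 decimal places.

P(Y=D) = 0.04 + 0.04 + 0.04 + 0.08 + 0.04 = 0.24; P(X=C | Y=D) = 0.04/0.24 = 0.1667.
P(Y=A) = 0.01 + 0.02 + 0.09 + 0.08 + 0.09 = 0.29; P(X=C | Y=A) = 0.09/0.29 = 0.3103.
Difference = -0.144.

-0.144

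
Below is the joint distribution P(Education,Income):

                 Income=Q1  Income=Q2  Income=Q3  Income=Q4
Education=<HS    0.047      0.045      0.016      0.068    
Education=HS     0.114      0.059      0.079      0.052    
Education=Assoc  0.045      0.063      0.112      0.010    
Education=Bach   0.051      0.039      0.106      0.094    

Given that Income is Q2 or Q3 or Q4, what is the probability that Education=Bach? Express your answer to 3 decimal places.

P(Income=Q2) = 0.045 + 0.059 + 0.063 + 0.039 = 0.206.
P(Income=Q3) = 0.016 + 0.079 + 0.112 + 0.106 = 0.313.
P(Income=Q4) = 0.068 + 0.052 + 0.010 + 0.094 = 0.224.
P(Income ∈ {Q2, Q3, Q4}) = 0.206 + 0.313 + 0.224 = 0.743; P(Education=Bach, Income ∈ {Q2, Q3, Q4}) = 0.039 + 0.106 + 0.094 = 0.239.
P(Education=Bach | Income ∈ {Q2, Q3, Q4}) = 0.239/0.743 = 0.322.

0.322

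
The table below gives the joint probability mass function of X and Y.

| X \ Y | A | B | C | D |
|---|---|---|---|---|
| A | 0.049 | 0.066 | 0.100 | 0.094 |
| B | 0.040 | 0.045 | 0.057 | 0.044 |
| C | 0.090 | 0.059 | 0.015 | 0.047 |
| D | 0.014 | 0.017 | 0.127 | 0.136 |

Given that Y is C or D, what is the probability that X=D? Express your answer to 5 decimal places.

0.42419

P(Y=C) = 0.100 + 0.057 + 0.015 + 0.127 = 0.299.
P(Y=D) = 0.094 + 0.044 + 0.047 + 0.136 = 0.321.
P(Y ∈ {C, D}) = 0.299 + 0.321 = 0.620; P(X=D, Y ∈ {C, D}) = 0.127 + 0.136 = 0.263.
P(X=D | Y ∈ {C, D}) = 0.263/0.620 = 0.42419.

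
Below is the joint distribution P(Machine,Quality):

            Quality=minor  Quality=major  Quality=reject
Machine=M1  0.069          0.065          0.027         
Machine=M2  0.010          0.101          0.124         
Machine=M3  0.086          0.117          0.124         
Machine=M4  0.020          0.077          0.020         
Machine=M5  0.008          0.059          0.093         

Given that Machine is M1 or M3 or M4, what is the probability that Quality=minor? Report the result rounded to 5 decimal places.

P(Machine=M1) = 0.069 + 0.065 + 0.027 = 0.161.
P(Machine=M3) = 0.086 + 0.117 + 0.124 = 0.327.
P(Machine=M4) = 0.020 + 0.077 + 0.020 = 0.117.
P(Machine ∈ {M1, M3, M4}) = 0.161 + 0.327 + 0.117 = 0.605; P(Quality=minor, Machine ∈ {M1, M3, M4}) = 0.069 + 0.086 + 0.020 = 0.175.
P(Quality=minor | Machine ∈ {M1, M3, M4}) = 0.175/0.605 = 0.28926.

0.28926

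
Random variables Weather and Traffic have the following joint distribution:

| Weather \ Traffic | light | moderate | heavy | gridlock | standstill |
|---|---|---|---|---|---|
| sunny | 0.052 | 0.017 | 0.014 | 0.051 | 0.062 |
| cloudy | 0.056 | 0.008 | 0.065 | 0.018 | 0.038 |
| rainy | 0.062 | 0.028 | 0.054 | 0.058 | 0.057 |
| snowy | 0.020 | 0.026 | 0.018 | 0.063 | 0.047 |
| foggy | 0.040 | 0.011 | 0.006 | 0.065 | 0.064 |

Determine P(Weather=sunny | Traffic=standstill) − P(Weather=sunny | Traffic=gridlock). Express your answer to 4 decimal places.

0.0313

P(Traffic=standstill) = 0.062 + 0.038 + 0.057 + 0.047 + 0.064 = 0.268; P(Weather=sunny | Traffic=standstill) = 0.062/0.268 = 0.23134.
P(Traffic=gridlock) = 0.051 + 0.018 + 0.058 + 0.063 + 0.065 = 0.255; P(Weather=sunny | Traffic=gridlock) = 0.051/0.255 = 0.20000.
Difference = 0.0313.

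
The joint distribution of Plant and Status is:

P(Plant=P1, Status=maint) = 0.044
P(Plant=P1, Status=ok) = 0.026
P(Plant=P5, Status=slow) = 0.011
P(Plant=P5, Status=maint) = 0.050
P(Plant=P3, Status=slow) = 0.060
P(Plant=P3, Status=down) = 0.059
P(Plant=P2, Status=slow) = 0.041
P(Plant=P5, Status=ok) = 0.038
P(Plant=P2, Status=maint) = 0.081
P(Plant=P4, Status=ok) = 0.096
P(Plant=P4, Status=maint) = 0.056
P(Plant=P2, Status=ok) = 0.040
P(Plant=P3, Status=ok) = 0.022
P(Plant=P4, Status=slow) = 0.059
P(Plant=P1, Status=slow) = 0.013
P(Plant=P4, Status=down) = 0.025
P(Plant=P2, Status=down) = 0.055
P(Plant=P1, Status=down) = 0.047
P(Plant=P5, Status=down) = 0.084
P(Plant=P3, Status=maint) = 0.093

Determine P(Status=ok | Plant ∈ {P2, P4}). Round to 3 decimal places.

0.300

P(Plant=P2) = 0.040 + 0.041 + 0.055 + 0.081 = 0.217.
P(Plant=P4) = 0.096 + 0.059 + 0.025 + 0.056 = 0.236.
P(Plant ∈ {P2, P4}) = 0.217 + 0.236 = 0.453; P(Status=ok, Plant ∈ {P2, P4}) = 0.040 + 0.096 = 0.136.
P(Status=ok | Plant ∈ {P2, P4}) = 0.136/0.453 = 0.300.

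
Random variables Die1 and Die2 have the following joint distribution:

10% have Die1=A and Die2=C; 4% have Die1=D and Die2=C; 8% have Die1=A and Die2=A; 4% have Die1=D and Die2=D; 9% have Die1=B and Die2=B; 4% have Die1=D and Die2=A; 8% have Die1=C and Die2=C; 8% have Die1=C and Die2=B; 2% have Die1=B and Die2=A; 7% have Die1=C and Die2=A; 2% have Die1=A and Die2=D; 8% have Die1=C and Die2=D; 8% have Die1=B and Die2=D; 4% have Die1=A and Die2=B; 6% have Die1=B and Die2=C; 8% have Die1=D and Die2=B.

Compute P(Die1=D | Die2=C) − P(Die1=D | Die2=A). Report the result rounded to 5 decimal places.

P(Die2=C) = 0.10 + 0.06 + 0.08 + 0.04 = 0.28; P(Die1=D | Die2=C) = 0.04/0.28 = 0.142857.
P(Die2=A) = 0.08 + 0.02 + 0.07 + 0.04 = 0.21; P(Die1=D | Die2=A) = 0.04/0.21 = 0.190476.
Difference = -0.04762.

-0.04762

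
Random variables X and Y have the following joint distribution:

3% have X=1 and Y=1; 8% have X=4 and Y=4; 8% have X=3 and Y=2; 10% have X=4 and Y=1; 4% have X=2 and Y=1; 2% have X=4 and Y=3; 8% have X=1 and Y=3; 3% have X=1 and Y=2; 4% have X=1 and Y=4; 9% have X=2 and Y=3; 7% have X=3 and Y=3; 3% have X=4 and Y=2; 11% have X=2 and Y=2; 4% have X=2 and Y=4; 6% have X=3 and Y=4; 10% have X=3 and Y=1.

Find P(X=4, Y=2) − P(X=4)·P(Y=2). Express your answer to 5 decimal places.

P(X=4) = 0.10 + 0.03 + 0.02 + 0.08 = 0.23.
P(Y=2) = 0.03 + 0.11 + 0.08 + 0.03 = 0.25.
P(X=4, Y=2) − P(X=4)P(Y=2) = 0.03 − 0.23×0.25 = -0.02750.

-0.02750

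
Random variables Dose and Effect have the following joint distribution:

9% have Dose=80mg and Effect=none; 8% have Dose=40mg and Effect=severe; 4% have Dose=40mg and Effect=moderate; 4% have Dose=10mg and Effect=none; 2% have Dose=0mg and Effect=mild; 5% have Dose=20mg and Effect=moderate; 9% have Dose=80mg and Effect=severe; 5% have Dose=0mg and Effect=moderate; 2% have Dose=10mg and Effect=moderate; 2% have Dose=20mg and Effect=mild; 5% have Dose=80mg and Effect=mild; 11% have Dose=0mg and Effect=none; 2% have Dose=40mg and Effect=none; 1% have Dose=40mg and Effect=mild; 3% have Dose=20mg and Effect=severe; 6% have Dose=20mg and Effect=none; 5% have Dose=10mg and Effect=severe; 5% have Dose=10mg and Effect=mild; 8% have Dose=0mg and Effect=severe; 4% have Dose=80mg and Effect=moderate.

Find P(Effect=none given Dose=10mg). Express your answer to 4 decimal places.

0.2500

P(Dose=10mg) = 0.04 + 0.05 + 0.02 + 0.05 = 0.16.
P(Effect=none | Dose=10mg) = 0.04/0.16 = 0.2500.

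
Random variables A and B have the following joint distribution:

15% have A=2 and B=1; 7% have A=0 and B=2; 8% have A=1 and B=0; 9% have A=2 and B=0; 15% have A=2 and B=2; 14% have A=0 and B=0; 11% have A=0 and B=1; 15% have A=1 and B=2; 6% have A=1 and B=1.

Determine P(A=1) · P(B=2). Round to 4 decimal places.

P(A=1) = 0.08 + 0.06 + 0.15 = 0.29.
P(B=2) = 0.07 + 0.15 + 0.15 = 0.37.
Product: 0.29 × 0.37 = 0.1073.

0.1073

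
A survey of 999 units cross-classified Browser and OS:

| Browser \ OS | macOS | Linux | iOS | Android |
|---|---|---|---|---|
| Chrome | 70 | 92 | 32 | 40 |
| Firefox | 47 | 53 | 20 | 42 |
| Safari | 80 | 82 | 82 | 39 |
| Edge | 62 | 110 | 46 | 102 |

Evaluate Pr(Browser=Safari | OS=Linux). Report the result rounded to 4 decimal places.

Total with OS=Linux: 92 + 53 + 82 + 110 = 337.
P(Browser=Safari | OS=Linux) = 82/337 = 0.2433.

0.2433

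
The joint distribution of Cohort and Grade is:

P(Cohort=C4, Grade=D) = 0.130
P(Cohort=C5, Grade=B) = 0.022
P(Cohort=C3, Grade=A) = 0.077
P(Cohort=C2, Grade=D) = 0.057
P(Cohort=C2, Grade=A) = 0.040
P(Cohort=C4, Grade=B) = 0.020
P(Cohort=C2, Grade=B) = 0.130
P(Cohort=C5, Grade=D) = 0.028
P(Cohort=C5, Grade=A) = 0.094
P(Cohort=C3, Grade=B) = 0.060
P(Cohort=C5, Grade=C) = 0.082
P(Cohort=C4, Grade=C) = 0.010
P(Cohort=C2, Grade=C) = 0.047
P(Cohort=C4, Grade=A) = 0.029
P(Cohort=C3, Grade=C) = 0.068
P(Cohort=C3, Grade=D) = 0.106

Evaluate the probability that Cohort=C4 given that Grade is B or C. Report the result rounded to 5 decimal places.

0.06834

P(Grade=B) = 0.130 + 0.060 + 0.020 + 0.022 = 0.232.
P(Grade=C) = 0.047 + 0.068 + 0.010 + 0.082 = 0.207.
P(Grade ∈ {B, C}) = 0.232 + 0.207 = 0.439; P(Cohort=C4, Grade ∈ {B, C}) = 0.020 + 0.010 = 0.030.
P(Cohort=C4 | Grade ∈ {B, C}) = 0.030/0.439 = 0.06834.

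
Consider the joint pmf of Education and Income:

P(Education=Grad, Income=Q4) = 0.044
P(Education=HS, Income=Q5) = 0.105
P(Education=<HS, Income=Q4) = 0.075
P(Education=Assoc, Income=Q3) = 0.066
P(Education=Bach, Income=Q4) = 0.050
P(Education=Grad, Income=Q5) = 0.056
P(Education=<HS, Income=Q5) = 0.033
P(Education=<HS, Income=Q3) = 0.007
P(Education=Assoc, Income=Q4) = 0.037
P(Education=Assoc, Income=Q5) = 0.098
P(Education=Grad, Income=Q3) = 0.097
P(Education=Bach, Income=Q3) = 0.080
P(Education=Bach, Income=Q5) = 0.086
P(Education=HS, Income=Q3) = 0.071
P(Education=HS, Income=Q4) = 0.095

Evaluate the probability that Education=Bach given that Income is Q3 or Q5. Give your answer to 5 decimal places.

P(Income=Q3) = 0.007 + 0.071 + 0.066 + 0.080 + 0.097 = 0.321.
P(Income=Q5) = 0.033 + 0.105 + 0.098 + 0.086 + 0.056 = 0.378.
P(Income ∈ {Q3, Q5}) = 0.321 + 0.378 = 0.699; P(Education=Bach, Income ∈ {Q3, Q5}) = 0.080 + 0.086 = 0.166.
P(Education=Bach | Income ∈ {Q3, Q5}) = 0.166/0.699 = 0.23748.

0.23748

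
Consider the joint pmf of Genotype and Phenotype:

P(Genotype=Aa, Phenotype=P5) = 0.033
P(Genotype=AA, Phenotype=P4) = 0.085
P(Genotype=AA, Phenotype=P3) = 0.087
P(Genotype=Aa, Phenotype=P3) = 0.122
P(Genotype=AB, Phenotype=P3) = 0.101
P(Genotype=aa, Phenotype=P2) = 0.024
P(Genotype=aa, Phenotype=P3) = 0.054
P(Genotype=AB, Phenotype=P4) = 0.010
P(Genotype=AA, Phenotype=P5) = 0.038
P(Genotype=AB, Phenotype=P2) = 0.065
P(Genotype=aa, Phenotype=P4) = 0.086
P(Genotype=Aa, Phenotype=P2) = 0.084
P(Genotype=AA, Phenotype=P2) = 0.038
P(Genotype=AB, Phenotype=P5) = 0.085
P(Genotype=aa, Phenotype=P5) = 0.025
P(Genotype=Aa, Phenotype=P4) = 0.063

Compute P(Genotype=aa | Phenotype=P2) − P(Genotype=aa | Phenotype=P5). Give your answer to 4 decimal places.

P(Phenotype=P2) = 0.038 + 0.084 + 0.024 + 0.065 = 0.211; P(Genotype=aa | Phenotype=P2) = 0.024/0.211 = 0.11374.
P(Phenotype=P5) = 0.038 + 0.033 + 0.025 + 0.085 = 0.181; P(Genotype=aa | Phenotype=P5) = 0.025/0.181 = 0.13812.
Difference = -0.0244.

-0.0244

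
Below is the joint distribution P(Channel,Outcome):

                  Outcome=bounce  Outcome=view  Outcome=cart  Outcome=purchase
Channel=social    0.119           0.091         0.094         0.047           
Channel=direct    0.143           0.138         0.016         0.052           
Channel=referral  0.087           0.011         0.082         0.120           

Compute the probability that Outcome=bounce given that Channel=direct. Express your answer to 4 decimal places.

P(Channel=direct) = 0.143 + 0.138 + 0.016 + 0.052 = 0.349.
P(Outcome=bounce | Channel=direct) = 0.143/0.349 = 0.4097.

0.4097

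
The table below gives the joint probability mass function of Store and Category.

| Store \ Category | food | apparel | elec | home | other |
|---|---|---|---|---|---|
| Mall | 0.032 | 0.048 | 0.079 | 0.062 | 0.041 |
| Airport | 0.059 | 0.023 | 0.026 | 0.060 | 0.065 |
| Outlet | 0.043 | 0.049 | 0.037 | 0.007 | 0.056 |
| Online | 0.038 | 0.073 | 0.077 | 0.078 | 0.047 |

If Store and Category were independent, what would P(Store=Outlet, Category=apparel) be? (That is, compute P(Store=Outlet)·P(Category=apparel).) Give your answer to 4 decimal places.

0.0371

P(Store=Outlet) = 0.043 + 0.049 + 0.037 + 0.007 + 0.056 = 0.192.
P(Category=apparel) = 0.048 + 0.023 + 0.049 + 0.073 = 0.193.
Product: 0.192 × 0.193 = 0.0371.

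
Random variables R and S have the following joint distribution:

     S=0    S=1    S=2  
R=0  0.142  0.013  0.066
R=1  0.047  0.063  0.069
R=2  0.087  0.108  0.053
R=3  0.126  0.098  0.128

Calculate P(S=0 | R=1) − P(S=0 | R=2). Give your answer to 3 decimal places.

-0.088

P(R=1) = 0.047 + 0.063 + 0.069 = 0.179; P(S=0 | R=1) = 0.047/0.179 = 0.2626.
P(R=2) = 0.087 + 0.108 + 0.053 = 0.248; P(S=0 | R=2) = 0.087/0.248 = 0.3508.
Difference = -0.088.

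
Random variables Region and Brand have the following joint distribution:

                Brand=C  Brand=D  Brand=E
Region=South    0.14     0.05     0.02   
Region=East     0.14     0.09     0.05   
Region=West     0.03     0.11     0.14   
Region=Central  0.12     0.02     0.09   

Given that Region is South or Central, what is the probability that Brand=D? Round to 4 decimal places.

P(Region=South) = 0.14 + 0.05 + 0.02 = 0.21.
P(Region=Central) = 0.12 + 0.02 + 0.09 = 0.23.
P(Region ∈ {South, Central}) = 0.21 + 0.23 = 0.44; P(Brand=D, Region ∈ {South, Central}) = 0.05 + 0.02 = 0.07.
P(Brand=D | Region ∈ {South, Central}) = 0.07/0.44 = 0.1591.

0.1591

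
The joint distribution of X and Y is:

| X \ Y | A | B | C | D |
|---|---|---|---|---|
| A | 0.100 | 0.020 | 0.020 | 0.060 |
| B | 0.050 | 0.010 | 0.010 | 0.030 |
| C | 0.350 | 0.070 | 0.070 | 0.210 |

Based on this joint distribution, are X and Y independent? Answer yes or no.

Every cell satisfies P(X,Y) = P(X)·P(Y). For instance P(X=B) = 0.100, P(Y=A) = 0.500, and 0.100×0.500 = 0.050 matches the joint entry. So X and Y are independent.

yes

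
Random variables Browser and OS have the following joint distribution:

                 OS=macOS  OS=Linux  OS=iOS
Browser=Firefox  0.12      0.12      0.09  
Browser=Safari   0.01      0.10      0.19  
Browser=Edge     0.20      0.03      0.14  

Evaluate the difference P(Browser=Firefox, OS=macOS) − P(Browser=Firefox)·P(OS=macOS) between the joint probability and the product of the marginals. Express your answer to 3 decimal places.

P(Browser=Firefox) = 0.12 + 0.12 + 0.09 = 0.33.
P(OS=macOS) = 0.12 + 0.01 + 0.20 = 0.33.
P(Browser=Firefox, OS=macOS) − P(Browser=Firefox)P(OS=macOS) = 0.12 − 0.33×0.33 = 0.011.

0.011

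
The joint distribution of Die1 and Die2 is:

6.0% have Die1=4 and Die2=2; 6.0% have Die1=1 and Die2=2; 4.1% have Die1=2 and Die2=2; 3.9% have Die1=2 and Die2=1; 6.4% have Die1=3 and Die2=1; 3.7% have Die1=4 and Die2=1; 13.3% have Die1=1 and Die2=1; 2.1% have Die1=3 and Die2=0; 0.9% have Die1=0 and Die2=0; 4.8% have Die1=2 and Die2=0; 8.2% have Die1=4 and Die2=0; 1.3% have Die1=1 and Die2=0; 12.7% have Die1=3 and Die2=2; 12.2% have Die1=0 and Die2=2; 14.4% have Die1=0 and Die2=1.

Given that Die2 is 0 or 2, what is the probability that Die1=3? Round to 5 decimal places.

0.25386

P(Die2=0) = 0.009 + 0.013 + 0.048 + 0.021 + 0.082 = 0.173.
P(Die2=2) = 0.122 + 0.060 + 0.041 + 0.127 + 0.060 = 0.410.
P(Die2 ∈ {0, 2}) = 0.173 + 0.410 = 0.583; P(Die1=3, Die2 ∈ {0, 2}) = 0.021 + 0.127 = 0.148.
P(Die1=3 | Die2 ∈ {0, 2}) = 0.148/0.583 = 0.25386.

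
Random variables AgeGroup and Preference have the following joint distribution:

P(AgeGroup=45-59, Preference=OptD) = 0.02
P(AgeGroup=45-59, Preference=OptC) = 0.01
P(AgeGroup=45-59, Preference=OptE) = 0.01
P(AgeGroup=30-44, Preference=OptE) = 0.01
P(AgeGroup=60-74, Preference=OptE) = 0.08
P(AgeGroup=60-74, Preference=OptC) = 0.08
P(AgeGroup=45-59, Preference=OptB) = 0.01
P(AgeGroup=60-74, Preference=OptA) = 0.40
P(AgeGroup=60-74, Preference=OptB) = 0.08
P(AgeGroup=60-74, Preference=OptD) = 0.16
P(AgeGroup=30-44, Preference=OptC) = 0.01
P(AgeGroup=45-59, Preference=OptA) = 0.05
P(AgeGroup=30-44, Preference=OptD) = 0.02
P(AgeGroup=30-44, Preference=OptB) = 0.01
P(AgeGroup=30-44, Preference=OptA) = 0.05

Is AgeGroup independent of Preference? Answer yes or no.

Every cell satisfies P(AgeGroup,Preference) = P(AgeGroup)·P(Preference). For instance P(AgeGroup=60-74) = 0.80, P(Preference=OptD) = 0.20, and 0.80×0.20 = 0.16 matches the joint entry. So AgeGroup and Preference are independent.

yes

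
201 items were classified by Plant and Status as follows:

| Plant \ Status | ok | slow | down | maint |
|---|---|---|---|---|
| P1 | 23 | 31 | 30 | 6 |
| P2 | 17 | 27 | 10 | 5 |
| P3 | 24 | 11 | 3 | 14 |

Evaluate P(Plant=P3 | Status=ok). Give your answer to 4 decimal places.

0.3750

Total with Status=ok: 23 + 17 + 24 = 64.
P(Plant=P3 | Status=ok) = 24/64 = 0.3750.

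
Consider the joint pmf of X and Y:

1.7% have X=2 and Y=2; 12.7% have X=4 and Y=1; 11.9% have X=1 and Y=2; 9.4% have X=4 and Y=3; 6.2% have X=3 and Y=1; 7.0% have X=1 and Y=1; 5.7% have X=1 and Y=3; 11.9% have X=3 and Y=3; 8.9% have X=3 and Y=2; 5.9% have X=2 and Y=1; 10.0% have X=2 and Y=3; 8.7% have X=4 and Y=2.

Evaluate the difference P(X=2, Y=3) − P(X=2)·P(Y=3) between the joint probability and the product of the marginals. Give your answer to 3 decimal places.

0.035

P(X=2) = 0.059 + 0.017 + 0.100 = 0.176.
P(Y=3) = 0.057 + 0.100 + 0.119 + 0.094 = 0.370.
P(X=2, Y=3) − P(X=2)P(Y=3) = 0.100 − 0.176×0.370 = 0.035.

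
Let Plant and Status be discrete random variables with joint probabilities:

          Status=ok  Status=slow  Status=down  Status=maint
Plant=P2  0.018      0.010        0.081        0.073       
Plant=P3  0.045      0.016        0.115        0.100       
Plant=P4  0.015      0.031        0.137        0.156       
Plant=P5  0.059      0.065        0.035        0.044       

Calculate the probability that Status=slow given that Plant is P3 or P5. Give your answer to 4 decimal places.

P(Plant=P3) = 0.045 + 0.016 + 0.115 + 0.100 = 0.276.
P(Plant=P5) = 0.059 + 0.065 + 0.035 + 0.044 = 0.203.
P(Plant ∈ {P3, P5}) = 0.276 + 0.203 = 0.479; P(Status=slow, Plant ∈ {P3, P5}) = 0.016 + 0.065 = 0.081.
P(Status=slow | Plant ∈ {P3, P5}) = 0.081/0.479 = 0.1691.

0.1691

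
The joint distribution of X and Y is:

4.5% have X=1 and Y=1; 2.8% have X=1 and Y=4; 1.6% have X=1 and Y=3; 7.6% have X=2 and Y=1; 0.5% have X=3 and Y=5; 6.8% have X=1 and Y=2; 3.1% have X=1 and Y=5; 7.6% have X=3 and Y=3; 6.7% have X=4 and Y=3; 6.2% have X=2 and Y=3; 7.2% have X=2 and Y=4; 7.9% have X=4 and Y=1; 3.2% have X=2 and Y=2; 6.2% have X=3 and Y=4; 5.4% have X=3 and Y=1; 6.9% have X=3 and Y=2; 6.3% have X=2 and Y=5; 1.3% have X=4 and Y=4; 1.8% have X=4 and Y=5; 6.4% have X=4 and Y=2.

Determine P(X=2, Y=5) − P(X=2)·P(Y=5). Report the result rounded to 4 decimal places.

P(X=2) = 0.076 + 0.032 + 0.062 + 0.072 + 0.063 = 0.305.
P(Y=5) = 0.031 + 0.063 + 0.005 + 0.018 = 0.117.
P(X=2, Y=5) − P(X=2)P(Y=5) = 0.063 − 0.305×0.117 = 0.0273.

0.0273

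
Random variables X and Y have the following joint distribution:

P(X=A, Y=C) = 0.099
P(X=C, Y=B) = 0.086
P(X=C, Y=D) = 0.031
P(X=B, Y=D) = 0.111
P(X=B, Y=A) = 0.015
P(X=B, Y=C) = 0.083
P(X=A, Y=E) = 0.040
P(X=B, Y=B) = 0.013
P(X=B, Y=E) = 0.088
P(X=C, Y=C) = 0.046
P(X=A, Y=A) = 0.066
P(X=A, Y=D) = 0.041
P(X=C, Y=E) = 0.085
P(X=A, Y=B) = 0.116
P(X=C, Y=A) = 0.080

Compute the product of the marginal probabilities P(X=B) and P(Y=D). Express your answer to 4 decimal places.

P(X=B) = 0.015 + 0.013 + 0.083 + 0.111 + 0.088 = 0.310.
P(Y=D) = 0.041 + 0.111 + 0.031 = 0.183.
Product: 0.310 × 0.183 = 0.0567.

0.0567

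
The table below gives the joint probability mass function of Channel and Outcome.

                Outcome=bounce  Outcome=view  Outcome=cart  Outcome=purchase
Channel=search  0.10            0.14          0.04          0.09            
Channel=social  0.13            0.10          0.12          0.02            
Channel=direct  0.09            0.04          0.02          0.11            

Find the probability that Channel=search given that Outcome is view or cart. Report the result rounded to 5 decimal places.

0.39130

P(Outcome=view) = 0.14 + 0.10 + 0.04 = 0.28.
P(Outcome=cart) = 0.04 + 0.12 + 0.02 = 0.18.
P(Outcome ∈ {view, cart}) = 0.28 + 0.18 = 0.46; P(Channel=search, Outcome ∈ {view, cart}) = 0.14 + 0.04 = 0.18.
P(Channel=search | Outcome ∈ {view, cart}) = 0.18/0.46 = 0.39130.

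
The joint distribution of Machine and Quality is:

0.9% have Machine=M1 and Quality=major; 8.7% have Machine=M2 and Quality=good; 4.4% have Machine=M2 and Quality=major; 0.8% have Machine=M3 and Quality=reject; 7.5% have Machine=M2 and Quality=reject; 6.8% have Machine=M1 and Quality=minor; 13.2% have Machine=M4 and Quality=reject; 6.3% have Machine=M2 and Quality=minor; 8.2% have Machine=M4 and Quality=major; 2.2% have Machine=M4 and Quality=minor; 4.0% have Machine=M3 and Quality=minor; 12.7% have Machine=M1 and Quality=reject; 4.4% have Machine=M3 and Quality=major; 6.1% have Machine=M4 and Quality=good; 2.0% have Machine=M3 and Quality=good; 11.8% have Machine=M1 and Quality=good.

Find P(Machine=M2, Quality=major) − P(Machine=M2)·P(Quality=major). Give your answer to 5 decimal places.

P(Machine=M2) = 0.087 + 0.063 + 0.044 + 0.075 = 0.269.
P(Quality=major) = 0.009 + 0.044 + 0.044 + 0.082 = 0.179.
P(Machine=M2, Quality=major) − P(Machine=M2)P(Quality=major) = 0.044 − 0.269×0.179 = -0.00415.

-0.00415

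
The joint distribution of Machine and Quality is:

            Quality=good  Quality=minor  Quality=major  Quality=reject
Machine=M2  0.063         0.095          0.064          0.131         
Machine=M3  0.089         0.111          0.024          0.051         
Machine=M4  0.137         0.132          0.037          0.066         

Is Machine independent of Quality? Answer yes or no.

no

P(Machine=M2) = 0.353 and P(Quality=reject) = 0.248, so their product is 0.08754, but P(Machine=M2, Quality=reject) = 0.131. Since these differ, Machine and Quality are not independent.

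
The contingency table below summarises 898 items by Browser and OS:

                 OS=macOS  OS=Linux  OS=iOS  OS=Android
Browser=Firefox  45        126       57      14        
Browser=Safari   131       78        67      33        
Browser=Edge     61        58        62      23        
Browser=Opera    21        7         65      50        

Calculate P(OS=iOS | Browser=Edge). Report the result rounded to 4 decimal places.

0.3039

Total with Browser=Edge: 61 + 58 + 62 + 23 = 204.
P(OS=iOS | Browser=Edge) = 62/204 = 0.3039.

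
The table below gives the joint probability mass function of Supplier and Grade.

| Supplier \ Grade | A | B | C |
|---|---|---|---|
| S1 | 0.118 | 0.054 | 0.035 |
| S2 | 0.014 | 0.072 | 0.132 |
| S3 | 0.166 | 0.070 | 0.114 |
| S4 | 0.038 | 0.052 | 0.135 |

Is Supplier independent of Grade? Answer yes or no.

P(Supplier=S2) = 0.218 and P(Grade=A) = 0.336, so their product is 0.07325, but P(Supplier=S2, Grade=A) = 0.014. Since these differ, Supplier and Grade are not independent.

no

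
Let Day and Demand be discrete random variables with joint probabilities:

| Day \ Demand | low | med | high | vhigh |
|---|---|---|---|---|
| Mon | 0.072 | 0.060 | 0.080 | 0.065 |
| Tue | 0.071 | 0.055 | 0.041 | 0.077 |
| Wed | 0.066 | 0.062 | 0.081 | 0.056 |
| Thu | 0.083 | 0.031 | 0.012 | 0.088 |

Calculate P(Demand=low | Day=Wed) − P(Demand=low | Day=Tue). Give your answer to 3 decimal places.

P(Day=Wed) = 0.066 + 0.062 + 0.081 + 0.056 = 0.265; P(Demand=low | Day=Wed) = 0.066/0.265 = 0.2491.
P(Day=Tue) = 0.071 + 0.055 + 0.041 + 0.077 = 0.244; P(Demand=low | Day=Tue) = 0.071/0.244 = 0.2910.
Difference = -0.042.

-0.042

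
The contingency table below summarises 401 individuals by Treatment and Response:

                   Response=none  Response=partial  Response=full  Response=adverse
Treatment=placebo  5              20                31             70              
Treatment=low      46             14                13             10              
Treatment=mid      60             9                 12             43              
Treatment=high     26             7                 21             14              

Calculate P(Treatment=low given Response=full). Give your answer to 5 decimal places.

Total with Response=full: 31 + 13 + 12 + 21 = 77.
P(Treatment=low | Response=full) = 13/77 = 0.16883.

0.16883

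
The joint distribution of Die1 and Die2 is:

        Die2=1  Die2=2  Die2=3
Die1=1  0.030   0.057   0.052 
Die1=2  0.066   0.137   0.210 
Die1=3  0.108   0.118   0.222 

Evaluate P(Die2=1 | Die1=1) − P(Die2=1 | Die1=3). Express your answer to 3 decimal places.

P(Die1=1) = 0.030 + 0.057 + 0.052 = 0.139; P(Die2=1 | Die1=1) = 0.030/0.139 = 0.2158.
P(Die1=3) = 0.108 + 0.118 + 0.222 = 0.448; P(Die2=1 | Die1=3) = 0.108/0.448 = 0.2411.
Difference = -0.025.

-0.025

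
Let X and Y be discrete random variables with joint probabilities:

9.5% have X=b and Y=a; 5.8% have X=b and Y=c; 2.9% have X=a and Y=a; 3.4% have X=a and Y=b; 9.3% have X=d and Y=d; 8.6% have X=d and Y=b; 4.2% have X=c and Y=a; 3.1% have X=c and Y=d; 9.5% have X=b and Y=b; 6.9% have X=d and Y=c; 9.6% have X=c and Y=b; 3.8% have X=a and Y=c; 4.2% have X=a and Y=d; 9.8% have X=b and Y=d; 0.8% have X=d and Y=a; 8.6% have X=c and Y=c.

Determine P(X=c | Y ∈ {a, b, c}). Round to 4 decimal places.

P(Y=a) = 0.029 + 0.095 + 0.042 + 0.008 = 0.174.
P(Y=b) = 0.034 + 0.095 + 0.096 + 0.086 = 0.311.
P(Y=c) = 0.038 + 0.058 + 0.086 + 0.069 = 0.251.
P(Y ∈ {a, b, c}) = 0.174 + 0.311 + 0.251 = 0.736; P(X=c, Y ∈ {a, b, c}) = 0.042 + 0.096 + 0.086 = 0.224.
P(X=c | Y ∈ {a, b, c}) = 0.224/0.736 = 0.3043.

0.3043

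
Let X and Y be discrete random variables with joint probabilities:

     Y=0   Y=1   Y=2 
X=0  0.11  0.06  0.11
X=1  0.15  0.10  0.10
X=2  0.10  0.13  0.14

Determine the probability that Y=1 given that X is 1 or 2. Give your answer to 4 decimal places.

0.3194

P(X=1) = 0.15 + 0.10 + 0.10 = 0.35.
P(X=2) = 0.10 + 0.13 + 0.14 = 0.37.
P(X ∈ {1, 2}) = 0.35 + 0.37 = 0.72; P(Y=1, X ∈ {1, 2}) = 0.10 + 0.13 = 0.23.
P(Y=1 | X ∈ {1, 2}) = 0.23/0.72 = 0.3194.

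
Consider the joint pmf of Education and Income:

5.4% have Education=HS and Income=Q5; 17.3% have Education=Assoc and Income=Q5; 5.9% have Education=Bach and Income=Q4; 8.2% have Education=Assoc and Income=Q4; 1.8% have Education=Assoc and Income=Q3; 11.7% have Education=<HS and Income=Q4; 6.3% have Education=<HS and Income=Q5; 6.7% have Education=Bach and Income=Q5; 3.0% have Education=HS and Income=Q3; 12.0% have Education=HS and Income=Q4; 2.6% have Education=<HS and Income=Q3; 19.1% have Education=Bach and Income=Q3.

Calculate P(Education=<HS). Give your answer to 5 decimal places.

0.20600

P(Education=<HS) = 0.026 + 0.117 + 0.063 = 0.206.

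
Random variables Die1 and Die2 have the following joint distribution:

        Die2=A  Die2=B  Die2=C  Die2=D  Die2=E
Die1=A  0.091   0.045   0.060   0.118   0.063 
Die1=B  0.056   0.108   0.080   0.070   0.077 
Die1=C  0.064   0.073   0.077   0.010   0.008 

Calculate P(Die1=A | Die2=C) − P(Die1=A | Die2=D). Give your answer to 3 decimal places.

P(Die2=C) = 0.060 + 0.080 + 0.077 = 0.217; P(Die1=A | Die2=C) = 0.060/0.217 = 0.2765.
P(Die2=D) = 0.118 + 0.070 + 0.010 = 0.198; P(Die1=A | Die2=D) = 0.118/0.198 = 0.5960.
Difference = -0.319.

-0.319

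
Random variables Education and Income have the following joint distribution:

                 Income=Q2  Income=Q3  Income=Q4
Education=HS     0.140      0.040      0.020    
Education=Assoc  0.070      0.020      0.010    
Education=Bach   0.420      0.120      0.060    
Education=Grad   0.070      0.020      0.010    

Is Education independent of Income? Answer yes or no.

yes

Every cell satisfies P(Education,Income) = P(Education)·P(Income). For instance P(Education=Assoc) = 0.100, P(Income=Q4) = 0.100, and 0.100×0.100 = 0.010 matches the joint entry. So Education and Income are independent.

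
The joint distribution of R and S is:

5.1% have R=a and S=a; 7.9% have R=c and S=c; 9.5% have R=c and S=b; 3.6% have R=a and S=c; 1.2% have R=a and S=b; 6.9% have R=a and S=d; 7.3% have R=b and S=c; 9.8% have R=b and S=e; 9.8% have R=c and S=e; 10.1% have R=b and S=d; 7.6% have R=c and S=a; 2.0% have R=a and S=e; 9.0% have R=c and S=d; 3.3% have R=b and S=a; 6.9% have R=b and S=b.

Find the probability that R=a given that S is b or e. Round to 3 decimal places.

P(S=b) = 0.012 + 0.069 + 0.095 = 0.176.
P(S=e) = 0.020 + 0.098 + 0.098 = 0.216.
P(S ∈ {b, e}) = 0.176 + 0.216 = 0.392; P(R=a, S ∈ {b, e}) = 0.012 + 0.020 = 0.032.
P(R=a | S ∈ {b, e}) = 0.032/0.392 = 0.082.

0.082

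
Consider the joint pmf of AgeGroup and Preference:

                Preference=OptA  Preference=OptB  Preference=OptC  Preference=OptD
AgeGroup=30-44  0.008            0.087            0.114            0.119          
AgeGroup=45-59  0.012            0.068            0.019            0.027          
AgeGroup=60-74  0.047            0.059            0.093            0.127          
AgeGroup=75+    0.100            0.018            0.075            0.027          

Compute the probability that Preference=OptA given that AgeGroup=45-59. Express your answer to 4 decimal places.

P(AgeGroup=45-59) = 0.012 + 0.068 + 0.019 + 0.027 = 0.126.
P(Preference=OptA | AgeGroup=45-59) = 0.012/0.126 = 0.0952.

0.0952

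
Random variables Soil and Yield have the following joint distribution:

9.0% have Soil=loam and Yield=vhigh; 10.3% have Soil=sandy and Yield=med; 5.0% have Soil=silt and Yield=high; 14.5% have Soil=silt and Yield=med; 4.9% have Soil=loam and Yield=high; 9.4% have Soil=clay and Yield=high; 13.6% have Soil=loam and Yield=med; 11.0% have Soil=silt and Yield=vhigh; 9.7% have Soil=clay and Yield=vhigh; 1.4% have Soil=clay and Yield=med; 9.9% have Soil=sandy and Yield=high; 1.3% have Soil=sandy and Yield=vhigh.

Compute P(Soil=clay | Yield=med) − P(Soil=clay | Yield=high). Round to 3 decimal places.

-0.287

P(Yield=med) = 0.103 + 0.136 + 0.014 + 0.145 = 0.398; P(Soil=clay | Yield=med) = 0.014/0.398 = 0.0352.
P(Yield=high) = 0.099 + 0.049 + 0.094 + 0.050 = 0.292; P(Soil=clay | Yield=high) = 0.094/0.292 = 0.3219.
Difference = -0.287.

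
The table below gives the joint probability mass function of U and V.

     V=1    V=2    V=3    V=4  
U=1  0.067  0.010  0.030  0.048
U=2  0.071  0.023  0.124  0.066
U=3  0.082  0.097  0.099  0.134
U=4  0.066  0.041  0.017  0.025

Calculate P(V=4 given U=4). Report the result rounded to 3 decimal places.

P(U=4) = 0.066 + 0.041 + 0.017 + 0.025 = 0.149.
P(V=4 | U=4) = 0.025/0.149 = 0.168.

0.168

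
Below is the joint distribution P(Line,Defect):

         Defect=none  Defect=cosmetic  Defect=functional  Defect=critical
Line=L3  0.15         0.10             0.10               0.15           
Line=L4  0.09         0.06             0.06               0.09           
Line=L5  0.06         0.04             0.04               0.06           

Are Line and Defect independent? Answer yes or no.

Every cell satisfies P(Line,Defect) = P(Line)·P(Defect). For instance P(Line=L3) = 0.50, P(Defect=functional) = 0.20, and 0.50×0.20 = 0.10 matches the joint entry. So Line and Defect are independent.

yes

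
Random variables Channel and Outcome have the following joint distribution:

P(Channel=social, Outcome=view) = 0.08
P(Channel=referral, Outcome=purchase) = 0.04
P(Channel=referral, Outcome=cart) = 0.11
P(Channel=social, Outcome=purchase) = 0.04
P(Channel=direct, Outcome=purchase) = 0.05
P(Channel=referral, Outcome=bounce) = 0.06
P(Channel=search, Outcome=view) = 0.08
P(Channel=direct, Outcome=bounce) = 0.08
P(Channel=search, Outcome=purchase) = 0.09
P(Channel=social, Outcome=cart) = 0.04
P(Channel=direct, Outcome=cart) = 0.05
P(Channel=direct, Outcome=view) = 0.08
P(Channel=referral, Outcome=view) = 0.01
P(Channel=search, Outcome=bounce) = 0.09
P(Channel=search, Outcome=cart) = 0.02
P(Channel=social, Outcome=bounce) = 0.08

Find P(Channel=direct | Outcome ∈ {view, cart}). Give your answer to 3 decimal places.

P(Outcome=view) = 0.08 + 0.08 + 0.08 + 0.01 = 0.25.
P(Outcome=cart) = 0.02 + 0.04 + 0.05 + 0.11 = 0.22.
P(Outcome ∈ {view, cart}) = 0.25 + 0.22 = 0.47; P(Channel=direct, Outcome ∈ {view, cart}) = 0.08 + 0.05 = 0.13.
P(Channel=direct | Outcome ∈ {view, cart}) = 0.13/0.47 = 0.277.

0.277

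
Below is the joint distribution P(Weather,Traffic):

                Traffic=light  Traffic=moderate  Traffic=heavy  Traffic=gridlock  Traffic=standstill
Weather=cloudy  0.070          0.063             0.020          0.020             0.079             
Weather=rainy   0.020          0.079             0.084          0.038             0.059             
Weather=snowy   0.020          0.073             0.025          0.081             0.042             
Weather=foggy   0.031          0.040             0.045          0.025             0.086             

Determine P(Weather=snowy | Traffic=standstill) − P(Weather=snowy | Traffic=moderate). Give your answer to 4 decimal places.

P(Traffic=standstill) = 0.079 + 0.059 + 0.042 + 0.086 = 0.266; P(Weather=snowy | Traffic=standstill) = 0.042/0.266 = 0.15789.
P(Traffic=moderate) = 0.063 + 0.079 + 0.073 + 0.040 = 0.255; P(Weather=snowy | Traffic=moderate) = 0.073/0.255 = 0.28627.
Difference = -0.1284.

-0.1284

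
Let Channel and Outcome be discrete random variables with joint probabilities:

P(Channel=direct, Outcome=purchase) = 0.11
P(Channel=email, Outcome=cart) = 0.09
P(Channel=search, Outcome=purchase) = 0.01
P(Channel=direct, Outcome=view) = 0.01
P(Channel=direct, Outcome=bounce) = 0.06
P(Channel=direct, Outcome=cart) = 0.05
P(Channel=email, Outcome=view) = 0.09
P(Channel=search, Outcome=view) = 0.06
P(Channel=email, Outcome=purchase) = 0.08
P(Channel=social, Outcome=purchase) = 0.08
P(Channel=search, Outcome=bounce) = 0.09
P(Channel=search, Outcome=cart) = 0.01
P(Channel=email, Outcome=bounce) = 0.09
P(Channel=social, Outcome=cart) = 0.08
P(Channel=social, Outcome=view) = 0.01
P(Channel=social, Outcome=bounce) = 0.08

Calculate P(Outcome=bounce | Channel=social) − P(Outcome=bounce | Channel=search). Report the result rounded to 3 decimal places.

P(Channel=social) = 0.08 + 0.01 + 0.08 + 0.08 = 0.25; P(Outcome=bounce | Channel=social) = 0.08/0.25 = 0.3200.
P(Channel=search) = 0.09 + 0.06 + 0.01 + 0.01 = 0.17; P(Outcome=bounce | Channel=search) = 0.09/0.17 = 0.5294.
Difference = -0.209.

-0.209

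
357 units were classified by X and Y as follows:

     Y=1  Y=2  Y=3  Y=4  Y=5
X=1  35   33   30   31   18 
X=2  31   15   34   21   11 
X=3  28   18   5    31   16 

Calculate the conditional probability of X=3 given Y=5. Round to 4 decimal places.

Total with Y=5: 18 + 11 + 16 = 45.
P(X=3 | Y=5) = 16/45 = 0.3556.

0.3556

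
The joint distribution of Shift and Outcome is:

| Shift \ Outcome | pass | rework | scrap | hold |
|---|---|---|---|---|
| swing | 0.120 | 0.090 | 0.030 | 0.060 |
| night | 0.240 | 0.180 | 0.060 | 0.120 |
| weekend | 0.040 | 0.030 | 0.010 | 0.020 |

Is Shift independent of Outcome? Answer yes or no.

yes

Every cell satisfies P(Shift,Outcome) = P(Shift)·P(Outcome). For instance P(Shift=night) = 0.600, P(Outcome=pass) = 0.400, and 0.600×0.400 = 0.240 matches the joint entry. So Shift and Outcome are independent.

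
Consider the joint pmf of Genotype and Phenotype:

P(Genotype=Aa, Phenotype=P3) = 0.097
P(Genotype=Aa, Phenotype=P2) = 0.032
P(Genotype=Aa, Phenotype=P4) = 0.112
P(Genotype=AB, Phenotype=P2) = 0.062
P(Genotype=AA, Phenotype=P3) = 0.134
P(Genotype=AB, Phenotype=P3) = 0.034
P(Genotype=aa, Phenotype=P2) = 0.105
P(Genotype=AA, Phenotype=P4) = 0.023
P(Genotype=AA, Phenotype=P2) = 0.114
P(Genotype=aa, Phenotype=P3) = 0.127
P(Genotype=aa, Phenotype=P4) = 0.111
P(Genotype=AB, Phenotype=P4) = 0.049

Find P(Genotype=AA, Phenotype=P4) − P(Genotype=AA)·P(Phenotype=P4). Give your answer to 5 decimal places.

P(Genotype=AA) = 0.114 + 0.134 + 0.023 = 0.271.
P(Phenotype=P4) = 0.023 + 0.112 + 0.111 + 0.049 = 0.295.
P(Genotype=AA, Phenotype=P4) − P(Genotype=AA)P(Phenotype=P4) = 0.023 − 0.271×0.295 = -0.05695.

-0.05695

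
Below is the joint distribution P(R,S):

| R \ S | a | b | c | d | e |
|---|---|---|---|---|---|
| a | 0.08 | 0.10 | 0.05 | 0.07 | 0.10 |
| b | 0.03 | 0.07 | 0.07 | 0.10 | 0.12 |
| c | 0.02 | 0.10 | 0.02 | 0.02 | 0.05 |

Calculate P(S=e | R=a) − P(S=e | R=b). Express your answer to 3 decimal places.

-0.058

P(R=a) = 0.08 + 0.10 + 0.05 + 0.07 + 0.10 = 0.40; P(S=e | R=a) = 0.10/0.40 = 0.2500.
P(R=b) = 0.03 + 0.07 + 0.07 + 0.10 + 0.12 = 0.39; P(S=e | R=b) = 0.12/0.39 = 0.3077.
Difference = -0.058.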